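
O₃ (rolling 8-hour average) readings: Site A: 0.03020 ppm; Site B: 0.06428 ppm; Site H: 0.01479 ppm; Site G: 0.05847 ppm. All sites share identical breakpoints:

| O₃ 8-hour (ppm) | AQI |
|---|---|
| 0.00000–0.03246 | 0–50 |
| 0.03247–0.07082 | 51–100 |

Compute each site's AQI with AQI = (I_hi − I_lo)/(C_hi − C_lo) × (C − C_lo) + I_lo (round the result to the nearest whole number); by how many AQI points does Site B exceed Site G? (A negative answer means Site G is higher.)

8

Site A 0.03020: bracket 0.00000–0.03246 → index 0–50; slope 50/0.03246, offset 0.03020.
AQI = 0 + 50/0.03246·0.03020 ≈ 46.52 ⇒ 47.
Site B: row 0.03247–0.07082 (AQI 51–100). (100−51)·(0.06428−0.03247)/(0.07082−0.03247) + 51 = 49·0.03181/0.03835 + 51 ≈ 91.64 → 92.
Site H: row 0.00000–0.03246 (AQI 0–50). (50−0)·(0.01479−0.00000)/(0.03246−0.00000) + 0 = 50·0.01479/0.03246 + 0 ≈ 22.78 → 23.
Site G: 0.05847 lies in 0.03247–0.07082, so I_lo=51, I_hi=100, C_lo=0.03247, C_hi=0.07082.
(100−51)/(0.07082−0.03247) × (0.05847−0.03247) + 51 = 49/0.03835 × 0.02600 + 51 ≈ 84.22 → 84.
AQIs: Site A=47, Site B=92, Site H=23, Site G=84. Site B (92) − Site G (84) = 8.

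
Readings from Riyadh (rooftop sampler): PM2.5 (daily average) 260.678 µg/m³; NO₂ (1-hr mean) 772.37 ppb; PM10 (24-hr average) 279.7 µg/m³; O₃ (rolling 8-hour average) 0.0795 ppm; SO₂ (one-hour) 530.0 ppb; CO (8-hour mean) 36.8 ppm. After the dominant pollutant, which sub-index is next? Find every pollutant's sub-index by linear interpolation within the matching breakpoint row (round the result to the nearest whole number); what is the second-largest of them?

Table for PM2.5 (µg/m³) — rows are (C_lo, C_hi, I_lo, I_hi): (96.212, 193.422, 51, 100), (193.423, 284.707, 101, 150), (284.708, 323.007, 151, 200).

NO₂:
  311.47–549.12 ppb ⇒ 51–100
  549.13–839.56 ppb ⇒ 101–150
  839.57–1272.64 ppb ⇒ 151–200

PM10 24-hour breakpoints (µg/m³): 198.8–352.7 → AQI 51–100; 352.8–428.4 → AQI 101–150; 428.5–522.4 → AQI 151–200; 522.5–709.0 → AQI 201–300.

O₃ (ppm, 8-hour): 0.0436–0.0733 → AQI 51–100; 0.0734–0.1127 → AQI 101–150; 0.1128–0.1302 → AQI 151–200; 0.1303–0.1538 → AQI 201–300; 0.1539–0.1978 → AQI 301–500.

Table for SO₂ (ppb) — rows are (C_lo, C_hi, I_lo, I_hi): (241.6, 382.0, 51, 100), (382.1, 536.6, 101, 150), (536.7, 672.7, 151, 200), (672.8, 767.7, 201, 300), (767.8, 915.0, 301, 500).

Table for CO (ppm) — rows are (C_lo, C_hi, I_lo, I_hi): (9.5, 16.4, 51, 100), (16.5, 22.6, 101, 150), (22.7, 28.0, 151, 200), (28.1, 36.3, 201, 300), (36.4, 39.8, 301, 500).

148

PM2.5: row 193.423–284.707 (AQI 101–150). (150−101)·(260.678−193.423)/(284.707−193.423) + 101 = 49·67.255/91.284 + 101 ≈ 137.10 → 137.
NO₂: 772.37 ∈ [549.13, 839.56] ↔ index [101, 150].
101 + (772.37−549.13)·(150−101)/(839.56−549.13) = 101 + 223.24·49/290.43 ≈ 138.66, so AQI = 139.
PM10: row 198.8–352.7 (AQI 51–100). (100−51)·(279.7−198.8)/(352.7−198.8) + 51 = 49·80.9/153.9 + 51 ≈ 76.76 → 77.
O₃: 0.0795 ∈ [0.0734, 0.1127] ↔ index [101, 150].
101 + (0.0795−0.0734)·(150−101)/(0.1127−0.0734) = 101 + 0.0061·49/0.0393 ≈ 108.61, so AQI = 109.
SO₂ 530.0: bracket 382.1–536.6 → index 101–150; slope 49/154.5, offset 147.9.
AQI = 101 + 49/154.5·147.9 ≈ 147.91 ⇒ 148.
CO: row 36.4–39.8 (AQI 301–500). (500−301)·(36.8−36.4)/(39.8−36.4) + 301 = 199·0.4/3.4 + 301 ≈ 324.41 → 324.
Sub-indices: PM2.5→137, NO₂→139, PM10→77, O₃→109, SO₂→148, CO→324. Ranked high→low: 324, 148, 139, 137, 109, 77. Second-highest sub-index = 148.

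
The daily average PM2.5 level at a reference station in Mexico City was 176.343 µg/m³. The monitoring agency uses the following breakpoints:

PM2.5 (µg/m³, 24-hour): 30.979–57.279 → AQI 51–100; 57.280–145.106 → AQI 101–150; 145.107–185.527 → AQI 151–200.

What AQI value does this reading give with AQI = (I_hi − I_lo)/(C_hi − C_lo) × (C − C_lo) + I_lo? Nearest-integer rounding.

189

PM2.5: 176.343 ∈ [145.107, 185.527] ↔ index [151, 200].
151 + (176.343−145.107)·(200−151)/(185.527−145.107) = 151 + 31.236·49/40.420 ≈ 188.87, so AQI = 189.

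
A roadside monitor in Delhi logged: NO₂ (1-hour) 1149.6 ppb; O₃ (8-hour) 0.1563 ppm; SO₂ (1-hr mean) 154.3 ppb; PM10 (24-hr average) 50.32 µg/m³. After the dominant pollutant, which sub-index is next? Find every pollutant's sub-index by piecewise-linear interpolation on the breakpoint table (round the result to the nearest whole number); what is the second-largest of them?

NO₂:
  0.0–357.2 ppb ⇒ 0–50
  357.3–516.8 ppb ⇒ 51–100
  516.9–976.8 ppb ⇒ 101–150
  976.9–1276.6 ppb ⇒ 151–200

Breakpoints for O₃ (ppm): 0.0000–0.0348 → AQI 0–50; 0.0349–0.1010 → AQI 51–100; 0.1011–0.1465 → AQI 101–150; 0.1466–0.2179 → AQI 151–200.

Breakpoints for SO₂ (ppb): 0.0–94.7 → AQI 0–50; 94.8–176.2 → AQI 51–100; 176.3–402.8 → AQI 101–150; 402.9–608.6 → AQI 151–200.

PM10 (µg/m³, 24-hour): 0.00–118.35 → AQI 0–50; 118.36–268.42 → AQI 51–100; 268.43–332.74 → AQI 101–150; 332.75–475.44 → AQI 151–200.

NO₂: 1149.6 lies in 976.9–1276.6, so I_lo=151, I_hi=200, C_lo=976.9, C_hi=1276.6.
(200−151)/(1276.6−976.9) × (1149.6−976.9) + 151 = 49/299.7 × 172.7 + 151 ≈ 179.24 → 179.
O₃ 0.1563: bracket 0.1466–0.2179 → index 151–200; slope 49/0.0713, offset 0.0097.
AQI = 151 + 49/0.0713·0.0097 ≈ 157.67 ⇒ 158.
SO₂: 154.3 ∈ [94.8, 176.2] ↔ index [51, 100].
51 + (154.3−94.8)·(100−51)/(176.2−94.8) = 51 + 59.5·49/81.4 ≈ 86.82, so AQI = 87.
PM10 50.32: bracket 0.00–118.35 → index 0–50; slope 50/118.35, offset 50.32.
AQI = 0 + 50/118.35·50.32 ≈ 21.26 ⇒ 21.
Sub-indices: NO₂→179, O₃→158, SO₂→87, PM10→21. Ranked high→low: 179, 158, 87, 21. Second-highest sub-index = 158.

158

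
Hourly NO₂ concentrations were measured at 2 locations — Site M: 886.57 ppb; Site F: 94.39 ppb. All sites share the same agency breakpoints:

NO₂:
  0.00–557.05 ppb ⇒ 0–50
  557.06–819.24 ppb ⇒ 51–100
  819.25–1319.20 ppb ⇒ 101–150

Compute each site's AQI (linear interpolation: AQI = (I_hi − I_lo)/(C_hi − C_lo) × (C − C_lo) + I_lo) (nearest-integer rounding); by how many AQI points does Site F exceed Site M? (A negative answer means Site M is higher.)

Site M: row 819.25–1319.20 (AQI 101–150). (150−101)·(886.57−819.25)/(1319.20−819.25) + 101 = 49·67.32/499.95 + 101 ≈ 107.60 → 108.
Site F: 94.39 lies in 0.00–557.05, so I_lo=0, I_hi=50, C_lo=0.00, C_hi=557.05.
(50−0)/(557.05−0.00) × (94.39−0.00) + 0 = 50/557.05 × 94.39 + 0 ≈ 8.47 → 8.
AQIs: Site M=108, Site F=8. Site F (8) − Site M (108) = -100.

-100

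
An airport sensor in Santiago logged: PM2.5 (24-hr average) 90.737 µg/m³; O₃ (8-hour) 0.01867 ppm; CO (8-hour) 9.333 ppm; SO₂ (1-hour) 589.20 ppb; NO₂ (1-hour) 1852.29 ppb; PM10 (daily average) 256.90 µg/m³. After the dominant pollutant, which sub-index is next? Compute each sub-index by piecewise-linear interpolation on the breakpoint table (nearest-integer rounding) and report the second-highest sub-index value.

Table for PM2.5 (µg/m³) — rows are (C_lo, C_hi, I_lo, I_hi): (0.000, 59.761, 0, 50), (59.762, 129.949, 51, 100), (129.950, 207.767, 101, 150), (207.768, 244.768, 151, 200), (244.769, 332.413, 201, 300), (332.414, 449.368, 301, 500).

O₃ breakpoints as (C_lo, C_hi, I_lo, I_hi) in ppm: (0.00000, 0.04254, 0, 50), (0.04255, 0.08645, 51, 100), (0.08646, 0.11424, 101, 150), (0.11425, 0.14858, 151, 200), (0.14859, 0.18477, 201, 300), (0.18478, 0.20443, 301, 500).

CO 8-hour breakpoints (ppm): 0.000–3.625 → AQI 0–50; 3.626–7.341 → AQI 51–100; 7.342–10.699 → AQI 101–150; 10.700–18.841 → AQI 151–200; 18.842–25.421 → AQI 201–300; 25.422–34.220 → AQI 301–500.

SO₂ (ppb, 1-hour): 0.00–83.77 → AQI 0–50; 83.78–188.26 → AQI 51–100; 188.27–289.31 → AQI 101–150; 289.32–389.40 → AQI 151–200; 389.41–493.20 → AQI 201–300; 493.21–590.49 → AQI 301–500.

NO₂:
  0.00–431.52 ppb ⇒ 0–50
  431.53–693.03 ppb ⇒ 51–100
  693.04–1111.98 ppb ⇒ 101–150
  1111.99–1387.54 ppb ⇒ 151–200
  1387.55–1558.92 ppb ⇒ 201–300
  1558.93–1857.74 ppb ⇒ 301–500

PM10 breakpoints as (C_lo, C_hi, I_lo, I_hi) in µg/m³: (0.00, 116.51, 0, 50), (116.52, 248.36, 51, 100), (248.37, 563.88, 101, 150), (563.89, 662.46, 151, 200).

PM2.5: 90.737 lies in 59.762–129.949, so I_lo=51, I_hi=100, C_lo=59.762, C_hi=129.949.
(100−51)/(129.949−59.762) × (90.737−59.762) + 51 = 49/70.187 × 30.975 + 51 ≈ 72.62 → 73.
O₃: 0.01867 lies in 0.00000–0.04254, so I_lo=0, I_hi=50, C_lo=0.00000, C_hi=0.04254.
(50−0)/(0.04254−0.00000) × (0.01867−0.00000) + 0 = 50/0.04254 × 0.01867 + 0 ≈ 21.94 → 22.
CO: row 7.342–10.699 (AQI 101–150). (150−101)·(9.333−7.342)/(10.699−7.342) + 101 = 49·1.991/3.357 + 101 ≈ 130.06 → 130.
SO₂ 589.20: bracket 493.21–590.49 → index 301–500; slope 199/97.28, offset 95.99.
AQI = 301 + 199/97.28·95.99 ≈ 497.36 ⇒ 497.
NO₂ 1852.29: bracket 1558.93–1857.74 → index 301–500; slope 199/298.81, offset 293.36.
AQI = 301 + 199/298.81·293.36 ≈ 496.37 ⇒ 496.
PM10 256.90: bracket 248.37–563.88 → index 101–150; slope 49/315.51, offset 8.53.
AQI = 101 + 49/315.51·8.53 ≈ 102.32 ⇒ 102.
Sub-indices: PM2.5→73, O₃→22, CO→130, SO₂→497, NO₂→496, PM10→102. Ranked high→low: 497, 496, 130, 102, 73, 22. Second-highest sub-index = 496.

496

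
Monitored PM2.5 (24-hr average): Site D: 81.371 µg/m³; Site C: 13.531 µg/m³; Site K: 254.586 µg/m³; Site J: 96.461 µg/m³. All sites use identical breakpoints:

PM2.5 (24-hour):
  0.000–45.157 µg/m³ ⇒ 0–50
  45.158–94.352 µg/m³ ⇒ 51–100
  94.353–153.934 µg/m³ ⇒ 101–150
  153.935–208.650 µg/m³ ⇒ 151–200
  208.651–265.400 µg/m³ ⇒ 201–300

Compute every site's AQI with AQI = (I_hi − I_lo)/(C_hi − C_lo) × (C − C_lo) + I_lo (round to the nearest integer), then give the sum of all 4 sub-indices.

486

Site D: 81.371 ∈ [45.158, 94.352] ↔ index [51, 100].
51 + (81.371−45.158)·(100−51)/(94.352−45.158) = 51 + 36.213·49/49.194 ≈ 87.07, so AQI = 87.
Site C: 13.531 lies in 0.000–45.157, so I_lo=0, I_hi=50, C_lo=0.000, C_hi=45.157.
(50−0)/(45.157−0.000) × (13.531−0.000) + 0 = 50/45.157 × 13.531 + 0 ≈ 14.98 → 15.
Site K: 254.586 ∈ [208.651, 265.400] ↔ index [201, 300].
201 + (254.586−208.651)·(300−201)/(265.400−208.651) = 201 + 45.935·99/56.749 ≈ 281.13, so AQI = 281.
Site J: 96.461 ∈ [94.353, 153.934] ↔ index [101, 150].
101 + (96.461−94.353)·(150−101)/(153.934−94.353) = 101 + 2.108·49/59.581 ≈ 102.73, so AQI = 103.
AQIs: Site D=87, Site C=15, Site K=281, Site J=103. Sum = 87 + 15 + 281 + 103 = 486.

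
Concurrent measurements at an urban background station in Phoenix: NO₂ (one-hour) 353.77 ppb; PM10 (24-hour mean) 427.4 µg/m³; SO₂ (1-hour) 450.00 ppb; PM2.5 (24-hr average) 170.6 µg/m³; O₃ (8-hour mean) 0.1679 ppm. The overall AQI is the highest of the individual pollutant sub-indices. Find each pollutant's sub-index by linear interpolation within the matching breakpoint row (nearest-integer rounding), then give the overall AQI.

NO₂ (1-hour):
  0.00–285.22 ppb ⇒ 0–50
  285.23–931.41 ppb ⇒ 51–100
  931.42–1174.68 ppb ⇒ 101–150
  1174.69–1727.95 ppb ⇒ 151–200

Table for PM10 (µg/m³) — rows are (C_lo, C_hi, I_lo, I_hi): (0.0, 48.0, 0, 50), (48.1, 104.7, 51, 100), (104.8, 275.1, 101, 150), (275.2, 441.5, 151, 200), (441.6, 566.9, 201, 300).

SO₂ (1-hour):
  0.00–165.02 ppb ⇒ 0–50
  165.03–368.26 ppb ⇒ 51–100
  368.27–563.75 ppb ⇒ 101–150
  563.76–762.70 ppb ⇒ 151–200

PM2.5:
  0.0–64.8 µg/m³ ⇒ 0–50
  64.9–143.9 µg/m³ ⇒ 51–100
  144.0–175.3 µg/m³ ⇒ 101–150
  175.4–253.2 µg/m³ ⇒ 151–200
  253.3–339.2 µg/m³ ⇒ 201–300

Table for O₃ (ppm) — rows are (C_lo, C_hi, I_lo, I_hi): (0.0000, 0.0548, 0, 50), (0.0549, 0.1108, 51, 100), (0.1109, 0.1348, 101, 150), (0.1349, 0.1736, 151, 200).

196

NO₂ 353.77: bracket 285.23–931.41 → index 51–100; slope 49/646.18, offset 68.54.
AQI = 51 + 49/646.18·68.54 ≈ 56.20 ⇒ 56.
PM10: row 275.2–441.5 (AQI 151–200). (200−151)·(427.4−275.2)/(441.5−275.2) + 151 = 49·152.2/166.3 + 151 ≈ 195.85 → 196.
SO₂ 450.00: bracket 368.27–563.75 → index 101–150; slope 49/195.48, offset 81.73.
AQI = 101 + 49/195.48·81.73 ≈ 121.49 ⇒ 121.
PM2.5: row 144.0–175.3 (AQI 101–150). (150−101)·(170.6−144.0)/(175.3−144.0) + 101 = 49·26.6/31.3 + 101 ≈ 142.64 → 143.
O₃: 0.1679 ∈ [0.1349, 0.1736] ↔ index [151, 200].
151 + (0.1679−0.1349)·(200−151)/(0.1736−0.1349) = 151 + 0.0330·49/0.0387 ≈ 192.78, so AQI = 193.
Sub-indices: NO₂→56, PM10→196, SO₂→121, PM2.5→143, O₃→193. Overall AQI = max = 196; dominant pollutant is PM10.
AQI 196: Unhealthy.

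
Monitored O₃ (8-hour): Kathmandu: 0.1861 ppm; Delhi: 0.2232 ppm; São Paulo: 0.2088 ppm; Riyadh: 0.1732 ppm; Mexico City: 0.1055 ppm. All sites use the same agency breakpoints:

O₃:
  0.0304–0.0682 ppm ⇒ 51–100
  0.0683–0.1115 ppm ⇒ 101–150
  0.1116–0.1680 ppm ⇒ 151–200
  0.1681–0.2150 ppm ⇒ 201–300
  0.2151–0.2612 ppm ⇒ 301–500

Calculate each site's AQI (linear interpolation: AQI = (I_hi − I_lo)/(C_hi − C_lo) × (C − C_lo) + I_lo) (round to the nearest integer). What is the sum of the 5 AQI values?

1217

Kathmandu 0.1861: bracket 0.1681–0.2150 → index 201–300; slope 99/0.0469, offset 0.0180.
AQI = 201 + 99/0.0469·0.0180 ≈ 239.00 ⇒ 239.
Delhi 0.2232: bracket 0.2151–0.2612 → index 301–500; slope 199/0.0461, offset 0.0081.
AQI = 301 + 199/0.0461·0.0081 ≈ 335.97 ⇒ 336.
São Paulo: 0.2088 lies in 0.1681–0.2150, so I_lo=201, I_hi=300, C_lo=0.1681, C_hi=0.2150.
(300−201)/(0.2150−0.1681) × (0.2088−0.1681) + 201 = 99/0.0469 × 0.0407 + 201 ≈ 286.91 → 287.
Riyadh 0.1732: bracket 0.1681–0.2150 → index 201–300; slope 99/0.0469, offset 0.0051.
AQI = 201 + 99/0.0469·0.0051 ≈ 211.77 ⇒ 212.
Mexico City: 0.1055 lies in 0.0683–0.1115, so I_lo=101, I_hi=150, C_lo=0.0683, C_hi=0.1115.
(150−101)/(0.1115−0.0683) × (0.1055−0.0683) + 101 = 49/0.0432 × 0.0372 + 101 ≈ 143.19 → 143.
AQIs: Kathmandu=239, Delhi=336, São Paulo=287, Riyadh=212, Mexico City=143. Sum = 239 + 336 + 287 + 212 + 143 = 1217.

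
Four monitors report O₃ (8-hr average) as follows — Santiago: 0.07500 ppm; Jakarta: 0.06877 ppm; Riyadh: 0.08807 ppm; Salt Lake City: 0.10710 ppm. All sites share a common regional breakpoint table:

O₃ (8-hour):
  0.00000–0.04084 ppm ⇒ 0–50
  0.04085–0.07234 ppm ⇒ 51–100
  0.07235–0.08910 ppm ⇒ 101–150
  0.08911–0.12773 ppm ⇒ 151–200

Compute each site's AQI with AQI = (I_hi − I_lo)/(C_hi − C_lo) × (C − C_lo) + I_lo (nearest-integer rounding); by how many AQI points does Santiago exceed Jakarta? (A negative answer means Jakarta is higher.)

Santiago: 0.07500 lies in 0.07235–0.08910, so I_lo=101, I_hi=150, C_lo=0.07235, C_hi=0.08910.
(150−101)/(0.08910−0.07235) × (0.07500−0.07235) + 101 = 49/0.01675 × 0.00265 + 101 ≈ 108.75 → 109.
Jakarta: 0.06877 lies in 0.04085–0.07234, so I_lo=51, I_hi=100, C_lo=0.04085, C_hi=0.07234.
(100−51)/(0.07234−0.04085) × (0.06877−0.04085) + 51 = 49/0.03149 × 0.02792 + 51 ≈ 94.44 → 94.
Riyadh: 0.08807 lies in 0.07235–0.08910, so I_lo=101, I_hi=150, C_lo=0.07235, C_hi=0.08910.
(150−101)/(0.08910−0.07235) × (0.08807−0.07235) + 101 = 49/0.01675 × 0.01572 + 101 ≈ 146.99 → 147.
Salt Lake City: 0.10710 ∈ [0.08911, 0.12773] ↔ index [151, 200].
151 + (0.10710−0.08911)·(200−151)/(0.12773−0.08911) = 151 + 0.01799·49/0.03862 ≈ 173.83, so AQI = 174.
AQIs: Santiago=109, Jakarta=94, Riyadh=147, Salt Lake City=174. Santiago (109) − Jakarta (94) = 15.

15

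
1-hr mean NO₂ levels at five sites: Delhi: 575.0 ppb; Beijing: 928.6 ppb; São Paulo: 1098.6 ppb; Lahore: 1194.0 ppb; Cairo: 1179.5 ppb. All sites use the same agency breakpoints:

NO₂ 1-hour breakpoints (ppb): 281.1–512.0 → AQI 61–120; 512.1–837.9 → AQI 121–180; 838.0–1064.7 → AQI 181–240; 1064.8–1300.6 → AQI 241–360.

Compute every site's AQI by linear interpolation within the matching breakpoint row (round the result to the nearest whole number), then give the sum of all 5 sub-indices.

1200

Delhi: row 512.1–837.9 (AQI 121–180). (180−121)·(575.0−512.1)/(837.9−512.1) + 121 = 59·62.9/325.8 + 121 ≈ 132.39 → 132.
Beijing 928.6: bracket 838.0–1064.7 → index 181–240; slope 59/226.7, offset 90.6.
AQI = 181 + 59/226.7·90.6 ≈ 204.58 ⇒ 205.
São Paulo: 1098.6 lies in 1064.8–1300.6, so I_lo=241, I_hi=360, C_lo=1064.8, C_hi=1300.6.
(360−241)/(1300.6−1064.8) × (1098.6−1064.8) + 241 = 119/235.8 × 33.8 + 241 ≈ 258.06 → 258.
Lahore: row 1064.8–1300.6 (AQI 241–360). (360−241)·(1194.0−1064.8)/(1300.6−1064.8) + 241 = 119·129.2/235.8 + 241 ≈ 306.20 → 306.
Cairo: 1179.5 lies in 1064.8–1300.6, so I_lo=241, I_hi=360, C_lo=1064.8, C_hi=1300.6.
(360−241)/(1300.6−1064.8) × (1179.5−1064.8) + 241 = 119/235.8 × 114.7 + 241 ≈ 298.89 → 299.
AQIs: Delhi=132, Beijing=205, São Paulo=258, Lahore=306, Cairo=299. Sum = 132 + 205 + 258 + 306 + 299 = 1200.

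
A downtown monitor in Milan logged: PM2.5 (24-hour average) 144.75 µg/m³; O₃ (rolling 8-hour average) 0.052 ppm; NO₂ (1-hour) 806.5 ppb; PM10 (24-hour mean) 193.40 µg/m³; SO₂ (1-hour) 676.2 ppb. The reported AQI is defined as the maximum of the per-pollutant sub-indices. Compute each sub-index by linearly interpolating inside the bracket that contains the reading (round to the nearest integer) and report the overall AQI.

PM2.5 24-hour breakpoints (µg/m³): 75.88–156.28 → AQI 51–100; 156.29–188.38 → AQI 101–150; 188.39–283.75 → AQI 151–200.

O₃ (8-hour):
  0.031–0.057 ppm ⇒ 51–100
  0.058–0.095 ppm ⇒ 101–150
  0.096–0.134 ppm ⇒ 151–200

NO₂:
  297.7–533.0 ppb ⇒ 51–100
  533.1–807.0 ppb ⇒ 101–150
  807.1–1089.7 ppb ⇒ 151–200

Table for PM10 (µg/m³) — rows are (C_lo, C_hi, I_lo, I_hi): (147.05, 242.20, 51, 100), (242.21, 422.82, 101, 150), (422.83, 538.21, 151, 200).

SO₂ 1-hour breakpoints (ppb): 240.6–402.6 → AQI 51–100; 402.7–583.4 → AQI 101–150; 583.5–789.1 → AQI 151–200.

173

PM2.5 144.75: bracket 75.88–156.28 → index 51–100; slope 49/80.40, offset 68.87.
AQI = 51 + 49/80.40·68.87 ≈ 92.97 ⇒ 93.
O₃: 0.052 lies in 0.031–0.057, so I_lo=51, I_hi=100, C_lo=0.031, C_hi=0.057.
(100−51)/(0.057−0.031) × (0.052−0.031) + 51 = 49/0.026 × 0.021 + 51 ≈ 90.58 → 91.
NO₂: 806.5 lies in 533.1–807.0, so I_lo=101, I_hi=150, C_lo=533.1, C_hi=807.0.
(150−101)/(807.0−533.1) × (806.5−533.1) + 101 = 49/273.9 × 273.4 + 101 ≈ 149.91 → 150.
PM10: row 147.05–242.20 (AQI 51–100). (100−51)·(193.40−147.05)/(242.20−147.05) + 51 = 49·46.35/95.15 + 51 ≈ 74.87 → 75.
SO₂: 676.2 ∈ [583.5, 789.1] ↔ index [151, 200].
151 + (676.2−583.5)·(200−151)/(789.1−583.5) = 151 + 92.7·49/205.6 ≈ 173.09, so AQI = 173.
Sub-indices: PM2.5→93, O₃→91, NO₂→150, PM10→75, SO₂→173. Overall AQI = max = 173; dominant pollutant is SO₂.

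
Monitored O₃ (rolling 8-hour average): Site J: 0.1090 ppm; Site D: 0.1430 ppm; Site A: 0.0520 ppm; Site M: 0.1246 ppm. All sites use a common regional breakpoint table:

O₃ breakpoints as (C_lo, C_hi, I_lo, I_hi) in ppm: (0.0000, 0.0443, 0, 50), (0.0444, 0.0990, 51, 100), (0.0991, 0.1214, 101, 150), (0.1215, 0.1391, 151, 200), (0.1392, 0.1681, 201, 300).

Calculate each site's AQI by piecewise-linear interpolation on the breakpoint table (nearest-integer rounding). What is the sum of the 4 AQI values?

Site J: 0.1090 lies in 0.0991–0.1214, so I_lo=101, I_hi=150, C_lo=0.0991, C_hi=0.1214.
(150−101)/(0.1214−0.0991) × (0.1090−0.0991) + 101 = 49/0.0223 × 0.0099 + 101 ≈ 122.75 → 123.
Site D: 0.1430 lies in 0.1392–0.1681, so I_lo=201, I_hi=300, C_lo=0.1392, C_hi=0.1681.
(300−201)/(0.1681−0.1392) × (0.1430−0.1392) + 201 = 99/0.0289 × 0.0038 + 201 ≈ 214.02 → 214.
Site A: 0.0520 lies in 0.0444–0.0990, so I_lo=51, I_hi=100, C_lo=0.0444, C_hi=0.0990.
(100−51)/(0.0990−0.0444) × (0.0520−0.0444) + 51 = 49/0.0546 × 0.0076 + 51 ≈ 57.82 → 58.
Site M: 0.1246 lies in 0.1215–0.1391, so I_lo=151, I_hi=200, C_lo=0.1215, C_hi=0.1391.
(200−151)/(0.1391−0.1215) × (0.1246−0.1215) + 151 = 49/0.0176 × 0.0031 + 151 ≈ 159.63 → 160.
AQIs: Site J=123, Site D=214, Site A=58, Site M=160. Sum = 123 + 214 + 58 + 160 = 555.

555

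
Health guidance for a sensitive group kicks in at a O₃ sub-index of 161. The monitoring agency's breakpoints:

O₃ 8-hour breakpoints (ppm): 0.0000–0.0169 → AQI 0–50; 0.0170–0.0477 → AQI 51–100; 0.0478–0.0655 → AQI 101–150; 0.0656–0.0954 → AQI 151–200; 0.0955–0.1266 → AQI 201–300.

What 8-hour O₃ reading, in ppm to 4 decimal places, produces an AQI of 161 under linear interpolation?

0.0717

AQI 161 lies in the 151–200 band, which corresponds to 0.0656–0.0954 ppm.
C = 0.0656 + (161−151)×(0.0954−0.0656)/(200−151) = 0.0656 + 10×0.0298/49 ≈ 0.071682 ppm → 0.0717 ppm to 4 dp.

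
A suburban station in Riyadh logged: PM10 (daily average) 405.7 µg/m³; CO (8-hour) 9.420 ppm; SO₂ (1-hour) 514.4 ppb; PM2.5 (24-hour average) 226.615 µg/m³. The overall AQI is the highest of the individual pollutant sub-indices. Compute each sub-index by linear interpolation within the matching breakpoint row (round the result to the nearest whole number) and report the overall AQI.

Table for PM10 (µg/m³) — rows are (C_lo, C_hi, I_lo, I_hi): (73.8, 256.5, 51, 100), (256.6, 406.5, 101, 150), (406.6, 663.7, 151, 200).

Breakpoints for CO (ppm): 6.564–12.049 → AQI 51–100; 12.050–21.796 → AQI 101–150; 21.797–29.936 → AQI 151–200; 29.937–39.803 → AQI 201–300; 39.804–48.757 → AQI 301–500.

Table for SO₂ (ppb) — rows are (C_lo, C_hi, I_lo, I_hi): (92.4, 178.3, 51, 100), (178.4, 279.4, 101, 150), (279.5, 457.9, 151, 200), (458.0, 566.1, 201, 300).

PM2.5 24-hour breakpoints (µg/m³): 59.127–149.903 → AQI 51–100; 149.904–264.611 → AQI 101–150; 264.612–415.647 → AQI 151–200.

PM10 405.7: bracket 256.6–406.5 → index 101–150; slope 49/149.9, offset 149.1.
AQI = 101 + 49/149.9·149.1 ≈ 149.74 ⇒ 150.
CO: row 6.564–12.049 (AQI 51–100). (100−51)·(9.420−6.564)/(12.049−6.564) + 51 = 49·2.856/5.485 + 51 ≈ 76.51 → 77.
SO₂: 514.4 ∈ [458.0, 566.1] ↔ index [201, 300].
201 + (514.4−458.0)·(300−201)/(566.1−458.0) = 201 + 56.4·99/108.1 ≈ 252.65, so AQI = 253.
PM2.5: row 149.904–264.611 (AQI 101–150). (150−101)·(226.615−149.904)/(264.611−149.904) + 101 = 49·76.711/114.707 + 101 ≈ 133.77 → 134.
Sub-indices: PM10→150, CO→77, SO₂→253, PM2.5→134. Overall AQI = max = 253; dominant pollutant is SO₂.

253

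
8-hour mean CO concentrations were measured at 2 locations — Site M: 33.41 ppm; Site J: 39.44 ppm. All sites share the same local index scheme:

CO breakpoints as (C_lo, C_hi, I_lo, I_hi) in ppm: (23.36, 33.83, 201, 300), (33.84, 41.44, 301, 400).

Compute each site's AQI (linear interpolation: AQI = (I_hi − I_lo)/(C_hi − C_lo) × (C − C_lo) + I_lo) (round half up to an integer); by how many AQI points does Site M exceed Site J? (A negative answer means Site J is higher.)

Site M: 33.41 lies in 23.36–33.83, so I_lo=201, I_hi=300, C_lo=23.36, C_hi=33.83.
(300−201)/(33.83−23.36) × (33.41−23.36) + 201 = 99/10.47 × 10.05 + 201 ≈ 296.03 → 296.
Site J: 39.44 ∈ [33.84, 41.44] ↔ index [301, 400].
301 + (39.44−33.84)·(400−301)/(41.44−33.84) = 301 + 5.60·99/7.60 ≈ 373.95, so AQI = 374.
AQIs: Site M=296, Site J=374. Site M (296) − Site J (374) = -78.

-78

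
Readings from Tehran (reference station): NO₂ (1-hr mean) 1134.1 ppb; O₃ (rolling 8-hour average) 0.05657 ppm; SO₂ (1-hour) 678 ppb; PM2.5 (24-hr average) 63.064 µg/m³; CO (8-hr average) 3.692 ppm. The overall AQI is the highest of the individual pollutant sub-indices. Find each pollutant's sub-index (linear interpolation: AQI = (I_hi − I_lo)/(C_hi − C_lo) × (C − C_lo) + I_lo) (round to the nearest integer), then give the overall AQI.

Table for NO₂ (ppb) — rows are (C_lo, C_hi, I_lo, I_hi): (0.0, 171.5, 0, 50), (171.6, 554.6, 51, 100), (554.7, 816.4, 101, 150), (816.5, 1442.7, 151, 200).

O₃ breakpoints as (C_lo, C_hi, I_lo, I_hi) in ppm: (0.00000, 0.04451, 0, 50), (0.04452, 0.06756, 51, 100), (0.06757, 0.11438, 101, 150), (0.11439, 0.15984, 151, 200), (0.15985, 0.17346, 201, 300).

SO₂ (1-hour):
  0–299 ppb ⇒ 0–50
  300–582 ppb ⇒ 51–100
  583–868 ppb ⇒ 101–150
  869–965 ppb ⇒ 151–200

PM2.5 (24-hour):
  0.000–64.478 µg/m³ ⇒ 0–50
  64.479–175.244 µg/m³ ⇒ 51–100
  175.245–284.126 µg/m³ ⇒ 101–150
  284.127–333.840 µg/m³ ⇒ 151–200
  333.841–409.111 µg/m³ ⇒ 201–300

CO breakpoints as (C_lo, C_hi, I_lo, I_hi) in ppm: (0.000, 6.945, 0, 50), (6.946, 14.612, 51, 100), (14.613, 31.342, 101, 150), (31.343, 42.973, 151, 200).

NO₂ 1134.1: bracket 816.5–1442.7 → index 151–200; slope 49/626.2, offset 317.6.
AQI = 151 + 49/626.2·317.6 ≈ 175.85 ⇒ 176.
O₃: 0.05657 ∈ [0.04452, 0.06756] ↔ index [51, 100].
51 + (0.05657−0.04452)·(100−51)/(0.06756−0.04452) = 51 + 0.01205·49/0.02304 ≈ 76.63, so AQI = 77.
SO₂: 678 ∈ [583, 868] ↔ index [101, 150].
101 + (678−583)·(150−101)/(868−583) = 101 + 95·49/285 ≈ 117.33, so AQI = 117.
PM2.5: row 0.000–64.478 (AQI 0–50). (50−0)·(63.064−0.000)/(64.478−0.000) + 0 = 50·63.064/64.478 + 0 ≈ 48.90 → 49.
CO 3.692: bracket 0.000–6.945 → index 0–50; slope 50/6.945, offset 3.692.
AQI = 0 + 50/6.945·3.692 ≈ 26.58 ⇒ 27.
Sub-indices: NO₂→176, O₃→77, SO₂→117, PM2.5→49, CO→27. Overall AQI = max = 176; dominant pollutant is NO₂.
AQI 176: Unhealthy.

176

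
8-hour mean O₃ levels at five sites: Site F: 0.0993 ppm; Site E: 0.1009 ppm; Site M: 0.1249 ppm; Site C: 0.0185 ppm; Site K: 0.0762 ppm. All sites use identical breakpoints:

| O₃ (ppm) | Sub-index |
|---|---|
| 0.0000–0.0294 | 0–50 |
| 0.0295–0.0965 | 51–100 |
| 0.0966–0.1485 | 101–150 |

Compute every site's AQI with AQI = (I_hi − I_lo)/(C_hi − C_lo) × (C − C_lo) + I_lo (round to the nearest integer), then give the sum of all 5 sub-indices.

Site F 0.0993: bracket 0.0966–0.1485 → index 101–150; slope 49/0.0519, offset 0.0027.
AQI = 101 + 49/0.0519·0.0027 ≈ 103.55 ⇒ 104.
Site E: 0.1009 lies in 0.0966–0.1485, so I_lo=101, I_hi=150, C_lo=0.0966, C_hi=0.1485.
(150−101)/(0.1485−0.0966) × (0.1009−0.0966) + 101 = 49/0.0519 × 0.0043 + 101 ≈ 105.06 → 105.
Site M: 0.1249 lies in 0.0966–0.1485, so I_lo=101, I_hi=150, C_lo=0.0966, C_hi=0.1485.
(150−101)/(0.1485−0.0966) × (0.1249−0.0966) + 101 = 49/0.0519 × 0.0283 + 101 ≈ 127.72 → 128.
Site C: 0.0185 lies in 0.0000–0.0294, so I_lo=0, I_hi=50, C_lo=0.0000, C_hi=0.0294.
(50−0)/(0.0294−0.0000) × (0.0185−0.0000) + 0 = 50/0.0294 × 0.0185 + 0 ≈ 31.46 → 31.
Site K: 0.0762 lies in 0.0295–0.0965, so I_lo=51, I_hi=100, C_lo=0.0295, C_hi=0.0965.
(100−51)/(0.0965−0.0295) × (0.0762−0.0295) + 51 = 49/0.0670 × 0.0467 + 51 ≈ 85.15 → 85.
AQIs: Site F=104, Site E=105, Site M=128, Site C=31, Site K=85. Sum = 104 + 105 + 128 + 31 + 85 = 453.

453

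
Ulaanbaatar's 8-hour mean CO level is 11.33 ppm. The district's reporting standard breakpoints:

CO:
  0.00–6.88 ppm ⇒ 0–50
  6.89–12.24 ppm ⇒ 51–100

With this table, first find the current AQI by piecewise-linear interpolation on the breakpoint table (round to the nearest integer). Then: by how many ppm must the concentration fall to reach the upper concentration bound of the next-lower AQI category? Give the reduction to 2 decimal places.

CO: 11.33 lies in 6.89–12.24, so I_lo=51, I_hi=100, C_lo=6.89, C_hi=12.24.
(100−51)/(12.24−6.89) × (11.33−6.89) + 51 = 49/5.35 × 4.44 + 51 ≈ 91.67 → 92.
Current AQI 92 is in the Moderate range (51–100). The next-lower category tops out at AQI 50, whose upper concentration bound is 6.88 ppm.
Reduction needed = 11.33 − 6.88 = 4.45 ppm.

4.45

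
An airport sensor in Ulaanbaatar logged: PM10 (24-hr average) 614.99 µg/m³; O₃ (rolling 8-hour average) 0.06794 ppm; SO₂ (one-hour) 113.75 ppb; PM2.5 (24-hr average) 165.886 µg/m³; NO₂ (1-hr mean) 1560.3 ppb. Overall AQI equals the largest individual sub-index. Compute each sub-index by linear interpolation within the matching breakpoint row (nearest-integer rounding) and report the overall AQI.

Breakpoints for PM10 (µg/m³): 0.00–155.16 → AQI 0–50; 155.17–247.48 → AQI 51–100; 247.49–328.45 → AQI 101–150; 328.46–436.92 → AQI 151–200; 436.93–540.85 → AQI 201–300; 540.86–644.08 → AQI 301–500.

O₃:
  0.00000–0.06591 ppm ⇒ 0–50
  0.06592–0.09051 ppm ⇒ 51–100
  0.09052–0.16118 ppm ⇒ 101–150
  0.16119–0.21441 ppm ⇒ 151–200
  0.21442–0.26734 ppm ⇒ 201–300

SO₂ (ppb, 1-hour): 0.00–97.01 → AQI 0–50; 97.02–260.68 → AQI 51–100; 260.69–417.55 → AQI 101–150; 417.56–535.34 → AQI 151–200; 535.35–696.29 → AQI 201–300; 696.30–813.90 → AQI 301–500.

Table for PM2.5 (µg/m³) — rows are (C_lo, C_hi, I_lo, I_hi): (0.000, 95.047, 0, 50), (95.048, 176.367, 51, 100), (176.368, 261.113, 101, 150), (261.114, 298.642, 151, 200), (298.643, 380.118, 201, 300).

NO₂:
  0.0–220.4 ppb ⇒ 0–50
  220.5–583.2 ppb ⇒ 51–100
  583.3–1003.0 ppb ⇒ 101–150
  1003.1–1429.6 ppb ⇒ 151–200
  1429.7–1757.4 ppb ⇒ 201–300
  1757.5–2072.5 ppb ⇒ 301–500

PM10: 614.99 lies in 540.86–644.08, so I_lo=301, I_hi=500, C_lo=540.86, C_hi=644.08.
(500−301)/(644.08−540.86) × (614.99−540.86) + 301 = 199/103.22 × 74.13 + 301 ≈ 443.92 → 444.
O₃: 0.06794 ∈ [0.06592, 0.09051] ↔ index [51, 100].
51 + (0.06794−0.06592)·(100−51)/(0.09051−0.06592) = 51 + 0.00202·49/0.02459 ≈ 55.03, so AQI = 55.
SO₂: 113.75 lies in 97.02–260.68, so I_lo=51, I_hi=100, C_lo=97.02, C_hi=260.68.
(100−51)/(260.68−97.02) × (113.75−97.02) + 51 = 49/163.66 × 16.73 + 51 ≈ 56.01 → 56.
PM2.5: 165.886 ∈ [95.048, 176.367] ↔ index [51, 100].
51 + (165.886−95.048)·(100−51)/(176.367−95.048) = 51 + 70.838·49/81.319 ≈ 93.68, so AQI = 94.
NO₂: 1560.3 ∈ [1429.7, 1757.4] ↔ index [201, 300].
201 + (1560.3−1429.7)·(300−201)/(1757.4−1429.7) = 201 + 130.6·99/327.7 ≈ 240.45, so AQI = 240.
Sub-indices: PM10→444, O₃→55, SO₂→56, PM2.5→94, NO₂→240. Overall AQI = max = 444; dominant pollutant is PM10.
AQI 444: Hazardous.

444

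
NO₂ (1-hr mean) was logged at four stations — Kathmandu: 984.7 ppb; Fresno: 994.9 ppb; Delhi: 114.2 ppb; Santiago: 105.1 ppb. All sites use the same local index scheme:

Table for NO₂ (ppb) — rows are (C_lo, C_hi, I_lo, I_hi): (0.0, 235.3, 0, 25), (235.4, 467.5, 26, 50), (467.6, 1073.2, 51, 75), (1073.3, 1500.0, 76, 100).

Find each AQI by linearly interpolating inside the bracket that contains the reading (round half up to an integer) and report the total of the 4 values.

166

Kathmandu 984.7: bracket 467.6–1073.2 → index 51–75; slope 24/605.6, offset 517.1.
AQI = 51 + 24/605.6·517.1 ≈ 71.49 ⇒ 71.
Fresno: 994.9 lies in 467.6–1073.2, so I_lo=51, I_hi=75, C_lo=467.6, C_hi=1073.2.
(75−51)/(1073.2−467.6) × (994.9−467.6) + 51 = 24/605.6 × 527.3 + 51 ≈ 71.90 → 72.
Delhi 114.2: bracket 0.0–235.3 → index 0–25; slope 25/235.3, offset 114.2.
AQI = 0 + 25/235.3·114.2 ≈ 12.13 ⇒ 12.
Santiago 105.1: bracket 0.0–235.3 → index 0–25; slope 25/235.3, offset 105.1.
AQI = 0 + 25/235.3·105.1 ≈ 11.17 ⇒ 11.
AQIs: Kathmandu=71, Fresno=72, Delhi=12, Santiago=11. Sum = 71 + 72 + 12 + 11 = 166.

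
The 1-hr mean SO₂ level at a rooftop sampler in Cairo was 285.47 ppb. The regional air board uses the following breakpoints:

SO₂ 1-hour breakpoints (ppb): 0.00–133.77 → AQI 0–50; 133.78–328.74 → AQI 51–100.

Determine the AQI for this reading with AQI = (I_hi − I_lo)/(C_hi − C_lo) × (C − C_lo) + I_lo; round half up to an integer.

89

SO₂: 285.47 lies in 133.78–328.74, so I_lo=51, I_hi=100, C_lo=133.78, C_hi=328.74.
(100−51)/(328.74−133.78) × (285.47−133.78) + 51 = 49/194.96 × 151.69 + 51 ≈ 89.12 → 89.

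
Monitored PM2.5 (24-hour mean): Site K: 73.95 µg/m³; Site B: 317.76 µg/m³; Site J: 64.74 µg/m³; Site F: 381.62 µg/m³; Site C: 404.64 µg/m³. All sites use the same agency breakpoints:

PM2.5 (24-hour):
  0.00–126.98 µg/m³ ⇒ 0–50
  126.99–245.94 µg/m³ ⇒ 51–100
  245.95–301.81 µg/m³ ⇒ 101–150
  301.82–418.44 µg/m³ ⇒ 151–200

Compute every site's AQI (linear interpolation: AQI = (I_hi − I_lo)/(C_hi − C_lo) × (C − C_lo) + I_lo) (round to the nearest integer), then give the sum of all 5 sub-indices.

591

Site K 73.95: bracket 0.00–126.98 → index 0–50; slope 50/126.98, offset 73.95.
AQI = 0 + 50/126.98·73.95 ≈ 29.12 ⇒ 29.
Site B 317.76: bracket 301.82–418.44 → index 151–200; slope 49/116.62, offset 15.94.
AQI = 151 + 49/116.62·15.94 ≈ 157.70 ⇒ 158.
Site J: 64.74 lies in 0.00–126.98, so I_lo=0, I_hi=50, C_lo=0.00, C_hi=126.98.
(50−0)/(126.98−0.00) × (64.74−0.00) + 0 = 50/126.98 × 64.74 + 0 ≈ 25.49 → 25.
Site F 381.62: bracket 301.82–418.44 → index 151–200; slope 49/116.62, offset 79.80.
AQI = 151 + 49/116.62·79.80 ≈ 184.53 ⇒ 185.
Site C: row 301.82–418.44 (AQI 151–200). (200−151)·(404.64−301.82)/(418.44−301.82) + 151 = 49·102.82/116.62 + 151 ≈ 194.20 → 194.
AQIs: Site K=29, Site B=158, Site J=25, Site F=185, Site C=194. Sum = 29 + 158 + 25 + 185 + 194 = 591.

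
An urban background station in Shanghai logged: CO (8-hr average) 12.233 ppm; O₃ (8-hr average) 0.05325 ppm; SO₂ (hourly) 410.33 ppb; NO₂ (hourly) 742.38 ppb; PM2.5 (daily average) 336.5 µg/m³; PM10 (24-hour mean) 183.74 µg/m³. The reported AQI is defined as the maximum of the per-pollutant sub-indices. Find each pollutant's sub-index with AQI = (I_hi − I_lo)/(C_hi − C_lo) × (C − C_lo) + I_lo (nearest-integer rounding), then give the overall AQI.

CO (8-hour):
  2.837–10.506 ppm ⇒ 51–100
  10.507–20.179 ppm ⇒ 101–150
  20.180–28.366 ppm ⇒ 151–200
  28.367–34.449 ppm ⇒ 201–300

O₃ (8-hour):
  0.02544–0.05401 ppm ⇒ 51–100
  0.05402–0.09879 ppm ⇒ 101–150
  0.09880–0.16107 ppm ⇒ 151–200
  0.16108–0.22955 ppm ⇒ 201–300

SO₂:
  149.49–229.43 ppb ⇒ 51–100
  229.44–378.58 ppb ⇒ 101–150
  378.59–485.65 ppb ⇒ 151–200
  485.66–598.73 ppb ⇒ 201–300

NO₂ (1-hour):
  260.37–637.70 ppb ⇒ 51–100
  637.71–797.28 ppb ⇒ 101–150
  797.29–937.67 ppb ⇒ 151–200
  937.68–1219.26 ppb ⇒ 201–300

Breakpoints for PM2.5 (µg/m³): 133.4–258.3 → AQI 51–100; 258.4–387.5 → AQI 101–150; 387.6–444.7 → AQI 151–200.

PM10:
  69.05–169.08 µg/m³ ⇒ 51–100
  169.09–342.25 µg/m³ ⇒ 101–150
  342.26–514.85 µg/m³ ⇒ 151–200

CO 12.233: bracket 10.507–20.179 → index 101–150; slope 49/9.672, offset 1.726.
AQI = 101 + 49/9.672·1.726 ≈ 109.74 ⇒ 110.
O₃: row 0.02544–0.05401 (AQI 51–100). (100−51)·(0.05325−0.02544)/(0.05401−0.02544) + 51 = 49·0.02781/0.02857 + 51 ≈ 98.70 → 99.
SO₂: 410.33 ∈ [378.59, 485.65] ↔ index [151, 200].
151 + (410.33−378.59)·(200−151)/(485.65−378.59) = 151 + 31.74·49/107.06 ≈ 165.53, so AQI = 166.
NO₂: 742.38 lies in 637.71–797.28, so I_lo=101, I_hi=150, C_lo=637.71, C_hi=797.28.
(150−101)/(797.28−637.71) × (742.38−637.71) + 101 = 49/159.57 × 104.67 + 101 ≈ 133.14 → 133.
PM2.5 336.5: bracket 258.4–387.5 → index 101–150; slope 49/129.1, offset 78.1.
AQI = 101 + 49/129.1·78.1 ≈ 130.64 ⇒ 131.
PM10: row 169.09–342.25 (AQI 101–150). (150−101)·(183.74−169.09)/(342.25−169.09) + 101 = 49·14.65/173.16 + 101 ≈ 105.15 → 105.
Sub-indices: CO→110, O₃→99, SO₂→166, NO₂→133, PM2.5→131, PM10→105. Overall AQI = max = 166; dominant pollutant is SO₂.

166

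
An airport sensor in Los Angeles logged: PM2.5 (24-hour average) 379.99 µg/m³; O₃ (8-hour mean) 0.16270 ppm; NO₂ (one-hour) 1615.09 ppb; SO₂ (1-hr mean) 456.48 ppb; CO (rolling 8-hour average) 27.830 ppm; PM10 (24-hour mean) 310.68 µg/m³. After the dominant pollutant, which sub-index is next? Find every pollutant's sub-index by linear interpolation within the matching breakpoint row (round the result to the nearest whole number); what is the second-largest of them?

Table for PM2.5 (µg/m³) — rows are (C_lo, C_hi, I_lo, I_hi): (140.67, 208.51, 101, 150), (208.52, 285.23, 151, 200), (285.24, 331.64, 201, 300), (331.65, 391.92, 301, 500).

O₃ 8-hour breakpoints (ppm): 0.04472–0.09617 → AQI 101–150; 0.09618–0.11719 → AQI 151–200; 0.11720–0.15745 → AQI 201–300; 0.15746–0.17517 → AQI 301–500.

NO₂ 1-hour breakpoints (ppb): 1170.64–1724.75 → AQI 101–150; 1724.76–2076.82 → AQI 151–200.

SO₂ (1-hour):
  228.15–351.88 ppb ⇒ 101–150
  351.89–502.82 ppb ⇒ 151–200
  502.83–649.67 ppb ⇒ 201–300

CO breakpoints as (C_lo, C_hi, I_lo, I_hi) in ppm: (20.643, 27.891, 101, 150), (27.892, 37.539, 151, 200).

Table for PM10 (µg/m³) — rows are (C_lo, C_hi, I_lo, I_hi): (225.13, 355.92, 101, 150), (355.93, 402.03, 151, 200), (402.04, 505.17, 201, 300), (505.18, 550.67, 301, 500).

360

PM2.5 379.99: bracket 331.65–391.92 → index 301–500; slope 199/60.27, offset 48.34.
AQI = 301 + 199/60.27·48.34 ≈ 460.61 ⇒ 461.
O₃: 0.16270 lies in 0.15746–0.17517, so I_lo=301, I_hi=500, C_lo=0.15746, C_hi=0.17517.
(500−301)/(0.17517−0.15746) × (0.16270−0.15746) + 301 = 199/0.01771 × 0.00524 + 301 ≈ 359.88 → 360.
NO₂ 1615.09: bracket 1170.64–1724.75 → index 101–150; slope 49/554.11, offset 444.45.
AQI = 101 + 49/554.11·444.45 ≈ 140.30 ⇒ 140.
SO₂: 456.48 lies in 351.89–502.82, so I_lo=151, I_hi=200, C_lo=351.89, C_hi=502.82.
(200−151)/(502.82−351.89) × (456.48−351.89) + 151 = 49/150.93 × 104.59 + 151 ≈ 184.96 → 185.
CO: row 20.643–27.891 (AQI 101–150). (150−101)·(27.830−20.643)/(27.891−20.643) + 101 = 49·7.187/7.248 + 101 ≈ 149.59 → 150.
PM10: 310.68 ∈ [225.13, 355.92] ↔ index [101, 150].
101 + (310.68−225.13)·(150−101)/(355.92−225.13) = 101 + 85.55·49/130.79 ≈ 133.05, so AQI = 133.
Sub-indices: PM2.5→461, O₃→360, NO₂→140, SO₂→185, CO→150, PM10→133. Ranked high→low: 461, 360, 185, 150, 140, 133. Second-highest sub-index = 360.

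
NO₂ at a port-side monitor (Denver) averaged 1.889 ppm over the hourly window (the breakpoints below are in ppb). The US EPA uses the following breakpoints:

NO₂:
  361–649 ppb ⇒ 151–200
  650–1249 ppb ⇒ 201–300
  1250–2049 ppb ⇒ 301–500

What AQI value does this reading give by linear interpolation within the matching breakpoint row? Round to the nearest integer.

460

Convert: 1.889 ppm = 1889 ppb.
NO₂: row 1250–2049 (AQI 301–500). (500−301)·(1889−1250)/(2049−1250) + 301 = 199·639/799 + 301 ≈ 460.15 → 460.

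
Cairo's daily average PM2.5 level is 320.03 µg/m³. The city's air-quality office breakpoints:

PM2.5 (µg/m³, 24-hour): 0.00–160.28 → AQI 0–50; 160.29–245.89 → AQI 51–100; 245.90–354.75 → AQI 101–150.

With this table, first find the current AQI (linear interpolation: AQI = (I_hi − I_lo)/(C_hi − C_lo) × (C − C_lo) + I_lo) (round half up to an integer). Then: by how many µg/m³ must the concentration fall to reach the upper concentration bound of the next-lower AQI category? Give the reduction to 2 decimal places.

74.14

PM2.5: row 245.90–354.75 (AQI 101–150). (150−101)·(320.03−245.90)/(354.75−245.90) + 101 = 49·74.13/108.85 + 101 ≈ 134.37 → 134.
Current AQI 134 is in the Unhealthy for Sensitive Groups range (101–150). The next-lower category tops out at AQI 100, whose upper concentration bound is 245.89 µg/m³.
Reduction needed = 320.03 − 245.89 = 74.14 µg/m³.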